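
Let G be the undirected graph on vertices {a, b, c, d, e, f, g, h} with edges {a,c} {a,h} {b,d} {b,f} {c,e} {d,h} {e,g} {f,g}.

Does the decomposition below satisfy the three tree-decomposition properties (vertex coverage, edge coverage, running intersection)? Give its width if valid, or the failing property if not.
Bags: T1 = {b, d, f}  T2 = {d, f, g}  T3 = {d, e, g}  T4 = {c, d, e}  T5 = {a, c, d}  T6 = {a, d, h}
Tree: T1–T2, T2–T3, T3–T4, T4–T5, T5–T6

Vertex coverage: the bags together contain {a, b, c, d, e, f, g, h}, the full vertex set. Edge coverage: each edge of G has both endpoints in at least one bag. Running intersection: for every vertex, the bags containing it form a connected subtree. All three properties hold, so this is a valid tree decomposition of width max|bag| − 1 = 2, and hence tw(G) ≤ 2.

Yes; width 2.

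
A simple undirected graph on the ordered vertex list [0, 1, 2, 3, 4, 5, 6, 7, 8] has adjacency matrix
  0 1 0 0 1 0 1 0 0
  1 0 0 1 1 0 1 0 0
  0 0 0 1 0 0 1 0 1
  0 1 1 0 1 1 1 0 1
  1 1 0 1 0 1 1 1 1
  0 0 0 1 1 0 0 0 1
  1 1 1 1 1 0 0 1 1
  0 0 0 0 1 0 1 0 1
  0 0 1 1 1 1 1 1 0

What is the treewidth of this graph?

3

A width-3 tree decomposition is:
Bags: B1 = {3, 4, 6, 8}  B2 = {1, 3, 4, 6}  B3 = {4, 6, 7, 8}  B4 = {0, 1, 4, 6}  B5 = {2, 3, 6, 8}  B6 = {3, 4, 5, 8}
Tree: B1–B2, B1–B3, B2–B4, B1–B5, B1–B6
The largest bag has 4 vertices, giving width 3; this decomposition certifies tw(G) ≤ 3. Conversely, {2, 3, 6, 8} is a clique of size 4, and the vertices of any clique must share a bag in every tree decomposition; so some bag has ≥ 4 vertices and tw(G) ≥ 3. The upper and lower bounds meet at 3, so that is the treewidth.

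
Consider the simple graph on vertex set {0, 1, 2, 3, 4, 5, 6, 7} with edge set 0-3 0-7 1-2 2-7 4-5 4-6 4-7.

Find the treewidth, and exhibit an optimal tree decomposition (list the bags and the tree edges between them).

Every bag has size at most 2, so the width is 2 − 1 = 1 and tw(G) ≤ 1. G has an edge, so its treewidth is at least 1. The upper and lower bounds meet at 1, so that is the treewidth.

Treewidth 1.
Bags: B1 = {0, 7}  B2 = {0, 3}  B3 = {2, 7}  B4 = {4, 7}  B5 = {4, 6}  B6 = {4, 5}  B7 = {1, 2}
Tree: B1–B2, B1–B3, B3–B4, B4–B5, B5–B6, B3–B7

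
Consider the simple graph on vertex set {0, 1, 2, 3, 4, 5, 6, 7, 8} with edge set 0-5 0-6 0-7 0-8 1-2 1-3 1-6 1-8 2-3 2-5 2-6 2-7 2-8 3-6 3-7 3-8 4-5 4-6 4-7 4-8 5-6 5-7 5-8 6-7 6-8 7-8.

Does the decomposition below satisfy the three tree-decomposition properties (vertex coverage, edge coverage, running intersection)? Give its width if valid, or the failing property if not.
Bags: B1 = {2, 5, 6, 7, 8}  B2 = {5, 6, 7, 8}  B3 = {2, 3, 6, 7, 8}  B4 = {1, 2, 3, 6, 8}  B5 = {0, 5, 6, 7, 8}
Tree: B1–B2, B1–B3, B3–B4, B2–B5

No — vertex 4 appears in no bag.

A tree decomposition must satisfy three properties: every vertex lies in some bag; for every edge, both endpoints lie together in some bag; and for every vertex, the bags containing it form a connected subtree. Here vertex 4 appears in no bag, so the decomposition is invalid.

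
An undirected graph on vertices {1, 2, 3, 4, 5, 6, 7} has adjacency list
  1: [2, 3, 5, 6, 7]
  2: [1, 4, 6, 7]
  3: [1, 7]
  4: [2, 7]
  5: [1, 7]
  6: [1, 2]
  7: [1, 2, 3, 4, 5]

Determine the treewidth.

A width-2 tree decomposition is:
Bags: B1 = {2, 4, 7}  B2 = {1, 2, 7}  B3 = {1, 3, 7}  B4 = {1, 5, 7}  B5 = {1, 2, 6}
Tree: B1–B2, B2–B3, B2–B4, B2–B5
Each bag holds 3 vertices, so the decomposition has width 2, which upper-bounds the treewidth. For the lower bound, the 3 vertices {1, 2, 6} are pairwise adjacent, and any tree decomposition puts a clique entirely inside one bag — forcing width ≥ 2. Combining the bounds, tw(G) = 2.

2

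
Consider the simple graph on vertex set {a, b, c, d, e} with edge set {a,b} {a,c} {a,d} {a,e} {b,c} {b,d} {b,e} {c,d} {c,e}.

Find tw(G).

A width-3 tree decomposition is:
Bags: B1 = {a, b, c, d}  B2 = {a, b, c, e}
Tree: B1–B2
The largest bag has 4 vertices, giving width 3; this decomposition certifies tw(G) ≤ 3. On the other hand G contains the 4-clique {a, b, c, d}. A clique must lie in a single bag of any decomposition, so no decomposition can have width below 3. Combining the bounds, tw(G) = 3.

3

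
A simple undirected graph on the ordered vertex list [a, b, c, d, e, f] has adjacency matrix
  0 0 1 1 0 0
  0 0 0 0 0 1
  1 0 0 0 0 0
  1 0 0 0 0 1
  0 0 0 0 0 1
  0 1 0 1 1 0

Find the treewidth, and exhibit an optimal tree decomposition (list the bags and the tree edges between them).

Treewidth 1.
One such decomposition:
Bags: B1 = {a, c}  B2 = {a, d}  B3 = {d, f}  B4 = {e, f}  B5 = {b, f}
Tree: B1–B2, B2–B3, B3–B4, B4–B5

The largest bag has 2 vertices, giving width 1; this decomposition certifies tw(G) ≤ 1. Since G has at least one edge (e.g. c–a), it is not an edgeless graph, so tw(G) ≥ 1. Hence tw(G) = 1 exactly.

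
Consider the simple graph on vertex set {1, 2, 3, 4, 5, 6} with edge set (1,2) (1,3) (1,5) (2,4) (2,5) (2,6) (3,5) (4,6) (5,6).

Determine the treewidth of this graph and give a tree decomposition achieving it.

Every bag has size at most 3, so the width is 3 − 1 = 2 and tw(G) ≤ 2. Conversely, {2, 4, 6} is a clique of size 3, and the vertices of any clique must share a bag in every tree decomposition; so some bag has ≥ 3 vertices and tw(G) ≥ 2. The upper and lower bounds meet at 2, so that is the treewidth.

Treewidth 2.
One such decomposition:
Bags: B1 = {1, 3, 5}  B2 = {1, 2, 5}  B3 = {2, 5, 6}  B4 = {2, 4, 6}
Tree: B1–B2, B2–B3, B3–B4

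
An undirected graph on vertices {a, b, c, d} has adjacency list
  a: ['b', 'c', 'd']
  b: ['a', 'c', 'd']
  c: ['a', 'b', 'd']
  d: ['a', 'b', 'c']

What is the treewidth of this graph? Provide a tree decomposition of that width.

With just one bag of size 4, the width is 4 − 1 = 3, so tw(G) ≤ 3. For the lower bound, the 4 vertices {a, b, c, d} are pairwise adjacent, and any tree decomposition puts a clique entirely inside one bag — forcing width ≥ 3. The upper and lower bounds meet at 3, so that is the treewidth.

Treewidth 3.
Bags: B1 = {a, b, c, d}
Tree: (single bag)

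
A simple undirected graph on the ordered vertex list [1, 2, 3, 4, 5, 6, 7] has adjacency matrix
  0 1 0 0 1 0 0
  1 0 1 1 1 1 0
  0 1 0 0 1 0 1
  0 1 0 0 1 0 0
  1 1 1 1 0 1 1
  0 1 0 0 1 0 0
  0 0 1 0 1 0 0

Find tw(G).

A width-2 tree decomposition is:
Bags: B1 = {1, 2, 5}  B2 = {2, 3, 5}  B3 = {2, 5, 6}  B4 = {2, 4, 5}  B5 = {3, 5, 7}
Tree: B1–B2, B1–B3, B1–B4, B2–B5
Each bag holds 3 vertices, so the decomposition has width 2, which upper-bounds the treewidth. Conversely, {1, 2, 5} is a clique of size 3, and the vertices of any clique must share a bag in every tree decomposition; so some bag has ≥ 3 vertices and tw(G) ≥ 2. Hence tw(G) = 2 exactly.

2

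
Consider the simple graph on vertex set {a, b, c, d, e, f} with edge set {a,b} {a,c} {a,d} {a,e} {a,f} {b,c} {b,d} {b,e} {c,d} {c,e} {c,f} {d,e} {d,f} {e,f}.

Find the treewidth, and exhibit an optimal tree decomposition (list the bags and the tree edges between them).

The largest bag has 5 vertices, giving width 4; this decomposition certifies tw(G) ≤ 4. On the other hand G contains the 5-clique {a, c, d, e, f}. A clique must lie in a single bag of any decomposition, so no decomposition can have width below 4. Therefore the treewidth is 4.

Treewidth 4.
Bags: B1 = {a, c, d, e, f}  B2 = {a, b, c, d, e}
Tree: B1–B2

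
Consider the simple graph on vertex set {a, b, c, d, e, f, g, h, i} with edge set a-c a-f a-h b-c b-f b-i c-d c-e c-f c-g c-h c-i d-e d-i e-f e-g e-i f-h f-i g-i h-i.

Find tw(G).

3

A width-3 tree decomposition is:
Bags: B1 = {a, c, f, h}  B2 = {c, f, h, i}  B3 = {c, e, f, i}  B4 = {b, c, f, i}  B5 = {c, d, e, i}  B6 = {c, e, g, i}
Tree: B1–B2, B2–B3, B2–B4, B3–B5, B5–B6
Each bag holds 4 vertices, so the decomposition has width 3, which upper-bounds the treewidth. On the other hand G contains the 4-clique {a, c, f, h}. A clique must lie in a single bag of any decomposition, so no decomposition can have width below 3. The upper and lower bounds meet at 3, so that is the treewidth.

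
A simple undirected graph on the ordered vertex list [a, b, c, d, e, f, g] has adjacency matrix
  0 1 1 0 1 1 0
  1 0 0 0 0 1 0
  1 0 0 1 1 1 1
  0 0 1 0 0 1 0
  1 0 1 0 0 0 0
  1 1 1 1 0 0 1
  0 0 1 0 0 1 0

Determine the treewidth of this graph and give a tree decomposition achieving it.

The largest bag has 3 vertices, giving width 2; this decomposition certifies tw(G) ≤ 2. On the other hand G contains the 3-clique {a, c, e}. A clique must lie in a single bag of any decomposition, so no decomposition can have width below 2. Combining the bounds, tw(G) = 2.

Treewidth 2.
One such decomposition:
Bags: B1 = {a, c, f}  B2 = {c, d, f}  B3 = {a, c, e}  B4 = {c, f, g}  B5 = {a, b, f}
Tree: B1–B2, B1–B3, B2–B4, B1–B5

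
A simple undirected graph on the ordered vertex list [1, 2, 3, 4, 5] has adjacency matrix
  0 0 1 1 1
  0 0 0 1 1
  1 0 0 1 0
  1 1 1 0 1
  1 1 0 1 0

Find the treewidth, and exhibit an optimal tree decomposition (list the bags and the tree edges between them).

Treewidth 2.
One such decomposition:
Bags: B1 = {2, 4, 5}  B2 = {1, 4, 5}  B3 = {1, 3, 4}
Tree: B1–B2, B2–B3

Each bag holds 3 vertices, so the decomposition has width 2, which upper-bounds the treewidth. For the lower bound, the 3 vertices {1, 3, 4} are pairwise adjacent, and any tree decomposition puts a clique entirely inside one bag — forcing width ≥ 2. Therefore the treewidth is 2.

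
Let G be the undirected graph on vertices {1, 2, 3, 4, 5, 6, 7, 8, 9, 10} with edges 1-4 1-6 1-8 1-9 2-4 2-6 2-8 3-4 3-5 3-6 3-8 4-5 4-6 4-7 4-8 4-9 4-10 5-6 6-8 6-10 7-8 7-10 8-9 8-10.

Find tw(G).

3

A width-3 tree decomposition is:
Bags: B1 = {4, 6, 8, 10}  B2 = {1, 4, 6, 8}  B3 = {1, 4, 8, 9}  B4 = {4, 7, 8, 10}  B5 = {3, 4, 6, 8}  B6 = {2, 4, 6, 8}  B7 = {3, 4, 5, 6}
Tree: B1–B2, B2–B3, B1–B4, B1–B5, B2–B6, B5–B7
Every bag has size at most 4, so the width is 4 − 1 = 3 and tw(G) ≤ 3. For the lower bound, the 4 vertices {1, 4, 8, 9} are pairwise adjacent, and any tree decomposition puts a clique entirely inside one bag — forcing width ≥ 3. The upper and lower bounds meet at 3, so that is the treewidth.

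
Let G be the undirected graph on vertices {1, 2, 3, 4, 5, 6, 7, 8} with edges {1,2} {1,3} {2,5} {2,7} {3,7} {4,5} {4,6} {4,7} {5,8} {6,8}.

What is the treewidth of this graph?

A width-2 tree decomposition is:
Bags: B1 = {1, 2, 3}  B2 = {2, 3, 7}  B3 = {2, 5, 7}  B4 = {4, 5, 7}  B5 = {4, 5, 8}  B6 = {4, 6, 8}
Tree: B1–B2, B2–B3, B3–B4, B4–B5, B5–B6
Each bag holds 3 vertices, so the decomposition has width 2, which upper-bounds the treewidth. For the lower bound, G contains the cycle 1–3–7–2–1, so G is not a forest; only forests have treewidth ≤ 1, hence tw(G) ≥ 2. Hence tw(G) = 2 exactly.

2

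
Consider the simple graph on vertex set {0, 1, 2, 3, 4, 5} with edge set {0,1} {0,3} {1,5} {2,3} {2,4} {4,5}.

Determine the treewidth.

A width-2 tree decomposition is:
Bags: B1 = {2, 4, 5}  B2 = {1, 2, 5}  B3 = {0, 1, 2}  B4 = {0, 2, 3}
Tree: B1–B2, B2–B3, B3–B4
Each bag holds 3 vertices, so the decomposition has width 2, which upper-bounds the treewidth. The edges 2–4–5–1–0–3–2 form a cycle, so G is not a tree and its treewidth is at least 2. Hence tw(G) = 2 exactly.

2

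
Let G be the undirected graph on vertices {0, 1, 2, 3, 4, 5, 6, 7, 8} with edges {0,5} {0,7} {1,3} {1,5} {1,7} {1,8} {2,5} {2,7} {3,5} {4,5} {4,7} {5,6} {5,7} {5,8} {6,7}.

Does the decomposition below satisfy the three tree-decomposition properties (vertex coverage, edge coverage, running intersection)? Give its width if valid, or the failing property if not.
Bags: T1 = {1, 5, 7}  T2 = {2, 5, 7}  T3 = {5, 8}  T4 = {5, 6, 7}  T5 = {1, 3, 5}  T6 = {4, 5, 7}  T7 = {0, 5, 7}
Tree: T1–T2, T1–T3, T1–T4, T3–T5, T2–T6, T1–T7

A tree decomposition must satisfy three properties: every vertex lies in some bag; for every edge, both endpoints lie together in some bag; and for every vertex, the bags containing it form a connected subtree. Here edge (1,8) lies in no bag, so the decomposition is invalid.

No — edge (1,8) lies in no bag.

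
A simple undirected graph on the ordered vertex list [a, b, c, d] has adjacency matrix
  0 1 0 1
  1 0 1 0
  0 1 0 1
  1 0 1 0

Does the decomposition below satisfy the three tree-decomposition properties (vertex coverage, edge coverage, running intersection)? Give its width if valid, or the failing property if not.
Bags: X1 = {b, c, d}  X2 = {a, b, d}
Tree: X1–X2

Yes; width 2.

Every vertex of G appears in some bag (union = {a, b, c, d}); every edge is covered by a bag; and for each vertex v the set of bags containing v is connected in the bag tree. The decomposition is therefore valid. The largest bag has 3 vertices, so the width is 2.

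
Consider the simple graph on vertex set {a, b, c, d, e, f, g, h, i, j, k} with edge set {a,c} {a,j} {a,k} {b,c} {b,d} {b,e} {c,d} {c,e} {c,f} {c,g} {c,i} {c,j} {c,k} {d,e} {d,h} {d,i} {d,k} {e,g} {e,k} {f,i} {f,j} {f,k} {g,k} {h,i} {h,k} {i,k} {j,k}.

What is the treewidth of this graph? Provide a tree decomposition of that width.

Treewidth 3.
Bags: B1 = {c, d, e, k}  B2 = {c, d, i, k}  B3 = {c, f, i, k}  B4 = {c, e, g, k}  B5 = {c, f, j, k}  B6 = {b, c, d, e}  B7 = {a, c, j, k}  B8 = {d, h, i, k}
Tree: B1–B2, B2–B3, B1–B4, B3–B5, B1–B6, B5–B7, B2–B8

Each bag holds 4 vertices, so the decomposition has width 3, which upper-bounds the treewidth. On the other hand G contains the 4-clique {d, h, i, k}. A clique must lie in a single bag of any decomposition, so no decomposition can have width below 3. The upper and lower bounds meet at 3, so that is the treewidth.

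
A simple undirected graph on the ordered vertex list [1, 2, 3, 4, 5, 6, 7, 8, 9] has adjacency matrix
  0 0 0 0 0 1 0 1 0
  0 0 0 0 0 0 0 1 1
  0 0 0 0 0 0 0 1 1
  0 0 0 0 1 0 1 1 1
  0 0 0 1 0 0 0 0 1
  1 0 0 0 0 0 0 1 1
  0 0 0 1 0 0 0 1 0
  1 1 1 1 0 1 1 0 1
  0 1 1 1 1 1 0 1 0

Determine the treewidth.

2

A width-2 tree decomposition is:
Bags: B1 = {4, 8, 9}  B2 = {2, 8, 9}  B3 = {3, 8, 9}  B4 = {4, 7, 8}  B5 = {6, 8, 9}  B6 = {4, 5, 9}  B7 = {1, 6, 8}
Tree: B1–B2, B1–B3, B1–B4, B3–B5, B1–B6, B5–B7
The largest bag has 3 vertices, giving width 2; this decomposition certifies tw(G) ≤ 2. For the lower bound, the 3 vertices {1, 6, 8} are pairwise adjacent, and any tree decomposition puts a clique entirely inside one bag — forcing width ≥ 2. Therefore the treewidth is 2.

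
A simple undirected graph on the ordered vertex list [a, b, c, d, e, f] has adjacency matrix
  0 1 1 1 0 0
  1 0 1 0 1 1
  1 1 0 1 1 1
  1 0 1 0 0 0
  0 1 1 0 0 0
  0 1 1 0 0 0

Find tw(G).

A width-2 tree decomposition is:
Bags: B1 = {a, b, c}  B2 = {b, c, f}  B3 = {b, c, e}  B4 = {a, c, d}
Tree: B1–B2, B1–B3, B1–B4
The largest bag has 3 vertices, giving width 2; this decomposition certifies tw(G) ≤ 2. For the lower bound, the 3 vertices {a, c, d} are pairwise adjacent, and any tree decomposition puts a clique entirely inside one bag — forcing width ≥ 2. Hence tw(G) = 2 exactly.

2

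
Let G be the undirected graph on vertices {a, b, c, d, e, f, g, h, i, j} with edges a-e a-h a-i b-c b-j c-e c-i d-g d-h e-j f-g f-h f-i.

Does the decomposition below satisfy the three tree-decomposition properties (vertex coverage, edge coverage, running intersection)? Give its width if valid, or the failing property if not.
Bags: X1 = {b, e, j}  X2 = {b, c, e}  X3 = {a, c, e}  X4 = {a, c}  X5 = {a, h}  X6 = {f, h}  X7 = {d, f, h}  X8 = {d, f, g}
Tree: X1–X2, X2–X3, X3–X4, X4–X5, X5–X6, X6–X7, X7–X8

No — vertex i appears in no bag.

A tree decomposition must satisfy three properties: every vertex lies in some bag; for every edge, both endpoints lie together in some bag; and for every vertex, the bags containing it form a connected subtree. Here vertex i appears in no bag, so the decomposition is invalid.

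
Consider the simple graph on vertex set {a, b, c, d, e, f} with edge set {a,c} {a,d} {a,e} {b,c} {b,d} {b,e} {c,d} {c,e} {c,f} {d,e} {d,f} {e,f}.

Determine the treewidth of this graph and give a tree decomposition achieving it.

Treewidth 3.
One such decomposition:
Bags: B1 = {c, d, e, f}  B2 = {a, c, d, e}  B3 = {b, c, d, e}
Tree: B1–B2, B1–B3

Each bag holds 4 vertices, so the decomposition has width 3, which upper-bounds the treewidth. For the lower bound, the 4 vertices {a, c, d, e} are pairwise adjacent, and any tree decomposition puts a clique entirely inside one bag — forcing width ≥ 3. Therefore the treewidth is 3.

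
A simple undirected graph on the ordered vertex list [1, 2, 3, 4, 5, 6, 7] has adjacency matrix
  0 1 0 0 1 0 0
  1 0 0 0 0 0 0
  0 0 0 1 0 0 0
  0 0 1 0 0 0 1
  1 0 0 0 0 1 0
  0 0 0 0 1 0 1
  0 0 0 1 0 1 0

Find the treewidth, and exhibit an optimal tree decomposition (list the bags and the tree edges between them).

Treewidth 1.
One optimal decomposition is:
Bags: B1 = {3, 4}  B2 = {4, 7}  B3 = {6, 7}  B4 = {5, 6}  B5 = {1, 5}  B6 = {1, 2}
Tree: B1–B2, B2–B3, B3–B4, B4–B5, B5–B6

Every bag has size at most 2, so the width is 2 − 1 = 1 and tw(G) ≤ 1. G has an edge, so its treewidth is at least 1. The upper and lower bounds meet at 1, so that is the treewidth.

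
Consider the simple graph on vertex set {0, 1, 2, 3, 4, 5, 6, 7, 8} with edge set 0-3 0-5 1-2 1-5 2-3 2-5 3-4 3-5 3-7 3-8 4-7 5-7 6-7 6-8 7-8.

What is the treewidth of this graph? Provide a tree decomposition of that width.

The largest bag has 3 vertices, giving width 2; this decomposition certifies tw(G) ≤ 2. On the other hand G contains the 3-clique {1, 2, 5}. A clique must lie in a single bag of any decomposition, so no decomposition can have width below 2. The upper and lower bounds meet at 2, so that is the treewidth.

Treewidth 2.
One optimal decomposition is:
Bags: B1 = {3, 5, 7}  B2 = {2, 3, 5}  B3 = {1, 2, 5}  B4 = {3, 7, 8}  B5 = {0, 3, 5}  B6 = {3, 4, 7}  B7 = {6, 7, 8}
Tree: B1–B2, B2–B3, B1–B4, B2–B5, B1–B6, B4–B7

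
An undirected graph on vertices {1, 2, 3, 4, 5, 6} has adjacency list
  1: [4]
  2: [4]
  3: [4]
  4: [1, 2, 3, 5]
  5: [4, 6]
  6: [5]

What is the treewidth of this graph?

A width-1 tree decomposition is:
Bags: B1 = {2, 4}  B2 = {3, 4}  B3 = {4, 5}  B4 = {5, 6}  B5 = {1, 4}
Tree: B1–B2, B1–B3, B3–B4, B3–B5
Each bag holds 2 vertices, so the decomposition has width 1, which upper-bounds the treewidth. Since G has at least one edge (e.g. 4–2), it is not an edgeless graph, so tw(G) ≥ 1. The upper and lower bounds meet at 1, so that is the treewidth.

1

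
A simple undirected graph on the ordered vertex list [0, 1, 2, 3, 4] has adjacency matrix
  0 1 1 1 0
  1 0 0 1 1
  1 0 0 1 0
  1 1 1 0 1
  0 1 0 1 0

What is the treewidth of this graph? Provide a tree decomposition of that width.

Every bag has size at most 3, so the width is 3 − 1 = 2 and tw(G) ≤ 2. Conversely, {0, 1, 3} is a clique of size 3, and the vertices of any clique must share a bag in every tree decomposition; so some bag has ≥ 3 vertices and tw(G) ≥ 2. The upper and lower bounds meet at 2, so that is the treewidth.

Treewidth 2.
One such decomposition:
Bags: B1 = {0, 2, 3}  B2 = {0, 1, 3}  B3 = {1, 3, 4}
Tree: B1–B2, B2–B3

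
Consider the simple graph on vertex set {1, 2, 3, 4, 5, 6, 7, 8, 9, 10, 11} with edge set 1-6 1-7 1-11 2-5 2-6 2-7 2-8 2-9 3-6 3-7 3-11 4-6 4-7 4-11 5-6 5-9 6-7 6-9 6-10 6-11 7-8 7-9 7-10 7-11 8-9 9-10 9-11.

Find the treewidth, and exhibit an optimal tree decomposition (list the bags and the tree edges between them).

Treewidth 3.
One optimal decomposition is:
Bags: B1 = {1, 6, 7, 11}  B2 = {6, 7, 9, 11}  B3 = {4, 6, 7, 11}  B4 = {3, 6, 7, 11}  B5 = {6, 7, 9, 10}  B6 = {2, 6, 7, 9}  B7 = {2, 7, 8, 9}  B8 = {2, 5, 6, 9}
Tree: B1–B2, B1–B3, B3–B4, B2–B5, B2–B6, B6–B7, B6–B8

The largest bag has 4 vertices, giving width 3; this decomposition certifies tw(G) ≤ 3. For the lower bound, the 4 vertices {2, 7, 8, 9} are pairwise adjacent, and any tree decomposition puts a clique entirely inside one bag — forcing width ≥ 3. Therefore the treewidth is 3.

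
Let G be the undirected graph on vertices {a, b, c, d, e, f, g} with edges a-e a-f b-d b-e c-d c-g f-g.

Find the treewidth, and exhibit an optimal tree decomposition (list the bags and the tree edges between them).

Treewidth 2.
One such decomposition:
Bags: B1 = {b, c, d}  B2 = {b, c, e}  B3 = {a, c, e}  B4 = {a, c, f}  B5 = {c, f, g}
Tree: B1–B2, B2–B3, B3–B4, B4–B5

Each bag holds 3 vertices, so the decomposition has width 2, which upper-bounds the treewidth. Since c–d–b–e–a–f–g–c is a cycle in G, G is not acyclic. Forests are exactly the graphs of treewidth ≤ 1, so tw(G) ≥ 2. Therefore the treewidth is 2.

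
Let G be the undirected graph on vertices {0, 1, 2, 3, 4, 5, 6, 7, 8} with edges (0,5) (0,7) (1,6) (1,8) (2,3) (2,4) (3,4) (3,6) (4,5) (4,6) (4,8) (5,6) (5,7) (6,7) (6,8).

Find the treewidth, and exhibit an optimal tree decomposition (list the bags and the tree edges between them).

Each bag holds 3 vertices, so the decomposition has width 2, which upper-bounds the treewidth. Conversely, {0, 5, 7} is a clique of size 3, and the vertices of any clique must share a bag in every tree decomposition; so some bag has ≥ 3 vertices and tw(G) ≥ 2. Hence tw(G) = 2 exactly.

Treewidth 2.
One such decomposition:
Bags: B1 = {4, 5, 6}  B2 = {4, 6, 8}  B3 = {5, 6, 7}  B4 = {3, 4, 6}  B5 = {1, 6, 8}  B6 = {2, 3, 4}  B7 = {0, 5, 7}
Tree: B1–B2, B1–B3, B1–B4, B2–B5, B4–B6, B3–B7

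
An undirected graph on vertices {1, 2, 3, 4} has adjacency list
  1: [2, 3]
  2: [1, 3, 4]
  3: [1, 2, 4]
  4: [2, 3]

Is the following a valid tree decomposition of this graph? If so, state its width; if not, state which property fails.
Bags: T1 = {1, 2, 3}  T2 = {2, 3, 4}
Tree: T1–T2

Yes; width 2.

Every vertex of G appears in some bag (union = {1, 2, 3, 4}); every edge is covered by a bag; and for each vertex v the set of bags containing v is connected in the bag tree. The decomposition is therefore valid. The largest bag has 3 vertices, so the width is 2.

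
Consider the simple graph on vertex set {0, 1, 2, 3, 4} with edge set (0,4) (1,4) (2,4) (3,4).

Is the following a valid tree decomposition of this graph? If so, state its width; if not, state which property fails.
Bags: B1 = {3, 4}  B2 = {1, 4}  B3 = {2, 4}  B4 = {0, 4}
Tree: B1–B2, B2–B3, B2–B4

Checking the three conditions: (i) the bags cover all of {0, 1, 2, 3, 4}; (ii) for each edge, some bag contains both endpoints; (iii) the bags containing any fixed vertex form a subtree. All hold, so the decomposition is valid with width 2 − 1 = 1.

Yes; width 1.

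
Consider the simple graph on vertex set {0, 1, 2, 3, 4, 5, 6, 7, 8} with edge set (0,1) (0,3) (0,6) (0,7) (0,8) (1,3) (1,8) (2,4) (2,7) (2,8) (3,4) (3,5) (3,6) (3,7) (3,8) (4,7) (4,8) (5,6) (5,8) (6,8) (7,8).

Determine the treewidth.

A width-3 tree decomposition is:
Bags: B1 = {0, 3, 7, 8}  B2 = {0, 3, 6, 8}  B3 = {3, 5, 6, 8}  B4 = {3, 4, 7, 8}  B5 = {2, 4, 7, 8}  B6 = {0, 1, 3, 8}
Tree: B1–B2, B2–B3, B1–B4, B4–B5, B2–B6
Every bag has size at most 4, so the width is 4 − 1 = 3 and tw(G) ≤ 3. Conversely, {2, 4, 7, 8} is a clique of size 4, and the vertices of any clique must share a bag in every tree decomposition; so some bag has ≥ 4 vertices and tw(G) ≥ 3. The upper and lower bounds meet at 3, so that is the treewidth.

3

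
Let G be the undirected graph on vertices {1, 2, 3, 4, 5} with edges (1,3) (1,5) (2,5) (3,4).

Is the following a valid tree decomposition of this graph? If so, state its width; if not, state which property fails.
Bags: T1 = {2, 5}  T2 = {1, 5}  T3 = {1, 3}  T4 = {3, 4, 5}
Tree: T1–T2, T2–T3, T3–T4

A tree decomposition must satisfy three properties: every vertex lies in some bag; for every edge, both endpoints lie together in some bag; and for every vertex, the bags containing it form a connected subtree. Here bags containing vertex 5 are not connected in the tree, so the decomposition is invalid.

No — bags containing vertex 5 are not connected in the tree.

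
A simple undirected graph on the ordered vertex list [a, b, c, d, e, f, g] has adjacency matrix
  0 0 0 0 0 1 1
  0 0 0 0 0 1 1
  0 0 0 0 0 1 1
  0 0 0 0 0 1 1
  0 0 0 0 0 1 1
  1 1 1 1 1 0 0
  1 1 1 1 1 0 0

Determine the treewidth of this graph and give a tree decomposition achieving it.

Treewidth 2.
One optimal decomposition is:
Bags: B1 = {e, f, g}  B2 = {a, f, g}  B3 = {b, f, g}  B4 = {c, f, g}  B5 = {d, f, g}
Tree: B1–B2, B2–B3, B3–B4, B4–B5

The largest bag has 3 vertices, giving width 2; this decomposition certifies tw(G) ≤ 2. Since g–e–f–a–g is a cycle in G, G is not acyclic. Forests are exactly the graphs of treewidth ≤ 1, so tw(G) ≥ 2. The upper and lower bounds meet at 2, so that is the treewidth.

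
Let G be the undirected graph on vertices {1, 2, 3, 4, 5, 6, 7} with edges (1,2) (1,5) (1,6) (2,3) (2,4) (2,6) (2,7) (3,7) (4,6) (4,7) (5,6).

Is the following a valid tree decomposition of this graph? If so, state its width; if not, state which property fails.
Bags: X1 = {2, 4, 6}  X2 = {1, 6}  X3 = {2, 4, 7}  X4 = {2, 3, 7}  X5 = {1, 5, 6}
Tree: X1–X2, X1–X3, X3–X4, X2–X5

A tree decomposition must satisfy three properties: every vertex lies in some bag; for every edge, both endpoints lie together in some bag; and for every vertex, the bags containing it form a connected subtree. Here edge (2,1) lies in no bag, so the decomposition is invalid.

No — edge (2,1) lies in no bag.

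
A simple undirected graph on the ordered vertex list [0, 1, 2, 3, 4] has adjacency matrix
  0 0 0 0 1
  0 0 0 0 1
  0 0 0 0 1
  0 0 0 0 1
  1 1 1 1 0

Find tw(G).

A width-1 tree decomposition is:
Bags: B1 = {0, 4}  B2 = {3, 4}  B3 = {2, 4}  B4 = {1, 4}
Tree: B1–B2, B2–B3, B3–B4
Each bag holds 2 vertices, so the decomposition has width 1, which upper-bounds the treewidth. G has an edge, so its treewidth is at least 1. Hence tw(G) = 1 exactly.

1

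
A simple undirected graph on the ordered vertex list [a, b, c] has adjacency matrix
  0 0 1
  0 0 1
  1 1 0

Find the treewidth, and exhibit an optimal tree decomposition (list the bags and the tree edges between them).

Each bag holds 2 vertices, so the decomposition has width 1, which upper-bounds the treewidth. Any graph with an edge has treewidth ≥ 1, and G has the edge a–c. The upper and lower bounds meet at 1, so that is the treewidth.

Treewidth 1.
One optimal decomposition is:
Bags: B1 = {a, c}  B2 = {b, c}
Tree: B1–B2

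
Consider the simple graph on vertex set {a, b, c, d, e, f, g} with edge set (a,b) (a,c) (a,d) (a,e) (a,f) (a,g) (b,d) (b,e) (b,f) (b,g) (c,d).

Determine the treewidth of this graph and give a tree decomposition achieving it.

Treewidth 2.
Bags: B1 = {a, b, g}  B2 = {a, b, e}  B3 = {a, b, f}  B4 = {a, b, d}  B5 = {a, c, d}
Tree: B1–B2, B1–B3, B2–B4, B4–B5

Every bag has size at most 3, so the width is 3 − 1 = 2 and tw(G) ≤ 2. For the lower bound, the 3 vertices {a, c, d} are pairwise adjacent, and any tree decomposition puts a clique entirely inside one bag — forcing width ≥ 2. The upper and lower bounds meet at 2, so that is the treewidth.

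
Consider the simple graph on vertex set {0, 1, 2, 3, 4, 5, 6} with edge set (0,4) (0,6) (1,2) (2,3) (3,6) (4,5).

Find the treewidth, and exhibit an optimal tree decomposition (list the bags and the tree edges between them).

Every bag has size at most 2, so the width is 2 − 1 = 1 and tw(G) ≤ 1. Any graph with an edge has treewidth ≥ 1, and G has the edge 5–4. Hence tw(G) = 1 exactly.

Treewidth 1.
One optimal decomposition is:
Bags: B1 = {4, 5}  B2 = {0, 4}  B3 = {0, 6}  B4 = {3, 6}  B5 = {2, 3}  B6 = {1, 2}
Tree: B1–B2, B2–B3, B3–B4, B4–B5, B5–B6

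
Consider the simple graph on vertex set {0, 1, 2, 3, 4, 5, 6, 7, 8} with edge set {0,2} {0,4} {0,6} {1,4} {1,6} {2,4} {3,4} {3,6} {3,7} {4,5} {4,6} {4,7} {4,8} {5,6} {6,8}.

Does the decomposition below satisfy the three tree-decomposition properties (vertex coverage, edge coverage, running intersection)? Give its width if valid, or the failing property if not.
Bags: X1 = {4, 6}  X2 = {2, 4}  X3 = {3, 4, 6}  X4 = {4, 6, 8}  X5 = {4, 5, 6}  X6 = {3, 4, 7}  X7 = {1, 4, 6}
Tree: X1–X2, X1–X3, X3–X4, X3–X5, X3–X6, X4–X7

No — vertex 0 appears in no bag.

A tree decomposition must satisfy three properties: every vertex lies in some bag; for every edge, both endpoints lie together in some bag; and for every vertex, the bags containing it form a connected subtree. Here vertex 0 appears in no bag, so the decomposition is invalid.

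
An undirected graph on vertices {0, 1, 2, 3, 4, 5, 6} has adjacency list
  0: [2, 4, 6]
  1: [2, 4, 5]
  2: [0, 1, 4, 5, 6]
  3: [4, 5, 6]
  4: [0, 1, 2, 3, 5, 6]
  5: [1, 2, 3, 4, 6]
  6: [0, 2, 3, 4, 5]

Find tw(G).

3

A width-3 tree decomposition is:
Bags: B1 = {2, 4, 5, 6}  B2 = {0, 2, 4, 6}  B3 = {3, 4, 5, 6}  B4 = {1, 2, 4, 5}
Tree: B1–B2, B1–B3, B1–B4
Every bag has size at most 4, so the width is 4 − 1 = 3 and tw(G) ≤ 3. Conversely, {0, 2, 4, 6} is a clique of size 4, and the vertices of any clique must share a bag in every tree decomposition; so some bag has ≥ 4 vertices and tw(G) ≥ 3. Therefore the treewidth is 3.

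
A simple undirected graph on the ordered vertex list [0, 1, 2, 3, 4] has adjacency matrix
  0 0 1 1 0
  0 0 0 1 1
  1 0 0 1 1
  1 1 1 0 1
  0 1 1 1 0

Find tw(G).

2

A width-2 tree decomposition is:
Bags: B1 = {0, 2, 3}  B2 = {2, 3, 4}  B3 = {1, 3, 4}
Tree: B1–B2, B2–B3
Each bag holds 3 vertices, so the decomposition has width 2, which upper-bounds the treewidth. Conversely, {1, 3, 4} is a clique of size 3, and the vertices of any clique must share a bag in every tree decomposition; so some bag has ≥ 3 vertices and tw(G) ≥ 2. The upper and lower bounds meet at 2, so that is the treewidth.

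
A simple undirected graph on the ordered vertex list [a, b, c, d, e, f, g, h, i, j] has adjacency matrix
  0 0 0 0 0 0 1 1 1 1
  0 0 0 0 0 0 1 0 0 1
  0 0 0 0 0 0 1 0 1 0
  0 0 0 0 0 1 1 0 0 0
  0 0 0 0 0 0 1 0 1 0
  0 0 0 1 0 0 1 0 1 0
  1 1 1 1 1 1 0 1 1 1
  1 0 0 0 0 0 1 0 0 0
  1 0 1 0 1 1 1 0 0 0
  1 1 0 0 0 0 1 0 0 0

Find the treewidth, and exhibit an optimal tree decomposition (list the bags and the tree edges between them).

Treewidth 2.
One optimal decomposition is:
Bags: B1 = {e, g, i}  B2 = {f, g, i}  B3 = {a, g, i}  B4 = {a, g, j}  B5 = {b, g, j}  B6 = {d, f, g}  B7 = {c, g, i}  B8 = {a, g, h}
Tree: B1–B2, B2–B3, B3–B4, B4–B5, B2–B6, B3–B7, B4–B8

The largest bag has 3 vertices, giving width 2; this decomposition certifies tw(G) ≤ 2. On the other hand G contains the 3-clique {d, f, g}. A clique must lie in a single bag of any decomposition, so no decomposition can have width below 2. Therefore the treewidth is 2.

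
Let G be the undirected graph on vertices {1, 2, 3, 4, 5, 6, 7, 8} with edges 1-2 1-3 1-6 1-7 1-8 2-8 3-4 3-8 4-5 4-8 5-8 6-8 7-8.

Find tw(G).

2

A width-2 tree decomposition is:
Bags: B1 = {1, 7, 8}  B2 = {1, 2, 8}  B3 = {1, 3, 8}  B4 = {1, 6, 8}  B5 = {3, 4, 8}  B6 = {4, 5, 8}
Tree: B1–B2, B1–B3, B2–B4, B3–B5, B5–B6
Every bag has size at most 3, so the width is 3 − 1 = 2 and tw(G) ≤ 2. Conversely, {1, 2, 8} is a clique of size 3, and the vertices of any clique must share a bag in every tree decomposition; so some bag has ≥ 3 vertices and tw(G) ≥ 2. Combining the bounds, tw(G) = 2.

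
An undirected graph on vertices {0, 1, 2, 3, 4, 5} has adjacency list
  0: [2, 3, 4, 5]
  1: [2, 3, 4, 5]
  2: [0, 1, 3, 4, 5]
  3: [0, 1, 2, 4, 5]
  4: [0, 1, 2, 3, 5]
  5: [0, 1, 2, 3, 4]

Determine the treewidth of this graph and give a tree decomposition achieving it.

The largest bag has 5 vertices, giving width 4; this decomposition certifies tw(G) ≤ 4. For the lower bound, the 5 vertices {0, 2, 3, 4, 5} are pairwise adjacent, and any tree decomposition puts a clique entirely inside one bag — forcing width ≥ 4. The upper and lower bounds meet at 4, so that is the treewidth.

Treewidth 4.
One optimal decomposition is:
Bags: B1 = {1, 2, 3, 4, 5}  B2 = {0, 2, 3, 4, 5}
Tree: B1–B2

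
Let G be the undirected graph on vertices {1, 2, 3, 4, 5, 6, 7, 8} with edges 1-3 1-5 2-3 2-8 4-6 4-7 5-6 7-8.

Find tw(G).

2

A width-2 tree decomposition is:
Bags: B1 = {4, 5, 6}  B2 = {4, 5, 7}  B3 = {5, 7, 8}  B4 = {2, 5, 8}  B5 = {2, 3, 5}  B6 = {1, 3, 5}
Tree: B1–B2, B2–B3, B3–B4, B4–B5, B5–B6
Each bag holds 3 vertices, so the decomposition has width 2, which upper-bounds the treewidth. For the lower bound, G contains the cycle 5–6–4–7–8–2–3–1–5, so G is not a forest; only forests have treewidth ≤ 1, hence tw(G) ≥ 2. The upper and lower bounds meet at 2, so that is the treewidth.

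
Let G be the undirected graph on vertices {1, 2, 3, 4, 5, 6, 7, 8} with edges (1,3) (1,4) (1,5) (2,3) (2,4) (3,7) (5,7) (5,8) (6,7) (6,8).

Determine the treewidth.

A width-2 tree decomposition is:
Bags: B1 = {6, 7, 8}  B2 = {5, 7, 8}  B3 = {3, 5, 7}  B4 = {1, 3, 5}  B5 = {1, 2, 3}  B6 = {1, 2, 4}
Tree: B1–B2, B2–B3, B3–B4, B4–B5, B5–B6
Every bag has size at most 3, so the width is 3 − 1 = 2 and tw(G) ≤ 2. The edges 6–8–5–7–6 form a cycle, so G is not a tree and its treewidth is at least 2. Therefore the treewidth is 2.

2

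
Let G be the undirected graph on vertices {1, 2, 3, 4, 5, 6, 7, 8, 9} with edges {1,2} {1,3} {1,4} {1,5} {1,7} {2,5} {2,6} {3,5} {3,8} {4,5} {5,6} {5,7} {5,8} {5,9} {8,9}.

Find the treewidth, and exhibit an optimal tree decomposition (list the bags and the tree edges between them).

Treewidth 2.
Bags: B1 = {1, 3, 5}  B2 = {1, 2, 5}  B3 = {2, 5, 6}  B4 = {3, 5, 8}  B5 = {1, 4, 5}  B6 = {1, 5, 7}  B7 = {5, 8, 9}
Tree: B1–B2, B2–B3, B1–B4, B2–B5, B1–B6, B4–B7

Each bag holds 3 vertices, so the decomposition has width 2, which upper-bounds the treewidth. For the lower bound, the 3 vertices {5, 8, 9} are pairwise adjacent, and any tree decomposition puts a clique entirely inside one bag — forcing width ≥ 2. Hence tw(G) = 2 exactly.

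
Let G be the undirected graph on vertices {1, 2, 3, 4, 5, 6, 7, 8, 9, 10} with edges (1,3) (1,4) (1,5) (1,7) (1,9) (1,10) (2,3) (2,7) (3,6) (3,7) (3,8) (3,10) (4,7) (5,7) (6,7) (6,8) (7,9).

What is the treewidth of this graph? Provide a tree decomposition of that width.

Treewidth 2.
One optimal decomposition is:
Bags: B1 = {3, 6, 8}  B2 = {3, 6, 7}  B3 = {1, 3, 7}  B4 = {1, 7, 9}  B5 = {1, 4, 7}  B6 = {1, 5, 7}  B7 = {2, 3, 7}  B8 = {1, 3, 10}
Tree: B1–B2, B2–B3, B3–B4, B4–B5, B3–B6, B2–B7, B3–B8

The largest bag has 3 vertices, giving width 2; this decomposition certifies tw(G) ≤ 2. For the lower bound, the 3 vertices {3, 6, 8} are pairwise adjacent, and any tree decomposition puts a clique entirely inside one bag — forcing width ≥ 2. Therefore the treewidth is 2.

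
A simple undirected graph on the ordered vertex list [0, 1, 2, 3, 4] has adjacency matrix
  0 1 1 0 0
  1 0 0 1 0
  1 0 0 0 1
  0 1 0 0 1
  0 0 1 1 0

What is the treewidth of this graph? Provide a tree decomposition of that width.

Each bag holds 3 vertices, so the decomposition has width 2, which upper-bounds the treewidth. Since 3–1–0–2–4–3 is a cycle in G, G is not acyclic. Forests are exactly the graphs of treewidth ≤ 1, so tw(G) ≥ 2. The upper and lower bounds meet at 2, so that is the treewidth.

Treewidth 2.
One such decomposition:
Bags: B1 = {0, 1, 3}  B2 = {0, 2, 3}  B3 = {2, 3, 4}
Tree: B1–B2, B2–B3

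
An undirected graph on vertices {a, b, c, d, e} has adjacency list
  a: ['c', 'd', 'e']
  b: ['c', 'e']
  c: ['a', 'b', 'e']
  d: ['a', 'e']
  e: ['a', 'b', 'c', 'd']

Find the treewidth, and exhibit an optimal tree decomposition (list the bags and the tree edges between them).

Treewidth 2.
Bags: B1 = {a, d, e}  B2 = {a, c, e}  B3 = {b, c, e}
Tree: B1–B2, B2–B3

Every bag has size at most 3, so the width is 3 − 1 = 2 and tw(G) ≤ 2. Conversely, {a, d, e} is a clique of size 3, and the vertices of any clique must share a bag in every tree decomposition; so some bag has ≥ 3 vertices and tw(G) ≥ 2. Therefore the treewidth is 2.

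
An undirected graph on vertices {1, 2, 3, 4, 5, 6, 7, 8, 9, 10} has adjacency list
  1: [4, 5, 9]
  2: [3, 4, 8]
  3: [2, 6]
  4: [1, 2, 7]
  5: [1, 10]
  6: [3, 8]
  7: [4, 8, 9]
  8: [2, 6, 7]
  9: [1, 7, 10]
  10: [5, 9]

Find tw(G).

2

A width-2 tree decomposition is:
Bags: B1 = {3, 6, 8}  B2 = {2, 3, 8}  B3 = {2, 7, 8}  B4 = {2, 4, 7}  B5 = {4, 7, 9}  B6 = {1, 4, 9}  B7 = {1, 9, 10}  B8 = {1, 5, 10}
Tree: B1–B2, B2–B3, B3–B4, B4–B5, B5–B6, B6–B7, B7–B8
The largest bag has 3 vertices, giving width 2; this decomposition certifies tw(G) ≤ 2. The edges 6–3–2–8–6 form a cycle, so G is not a tree and its treewidth is at least 2. Hence tw(G) = 2 exactly.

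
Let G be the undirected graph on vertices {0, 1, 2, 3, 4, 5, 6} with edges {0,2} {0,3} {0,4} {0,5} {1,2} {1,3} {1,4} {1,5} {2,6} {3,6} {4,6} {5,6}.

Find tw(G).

3

A width-3 tree decomposition is:
Bags: B1 = {0, 1, 4, 6}  B2 = {0, 1, 5, 6}  B3 = {0, 1, 2, 6}  B4 = {0, 1, 3, 6}
Tree: B1–B2, B2–B3, B3–B4
The largest bag has 4 vertices, giving width 3; this decomposition certifies tw(G) ≤ 3. For the lower bound: the 4 vertex sets {0,4}, {1,5}, {6}, {2} are disjoint, each induces a connected subgraph, and every pair is joined by at least one edge of G. Contracting each set to a single vertex therefore yields K_{4} as a minor, and since treewidth is minor-monotone, tw(G) ≥ tw(K_{4}) = 3. The upper and lower bounds meet at 3, so that is the treewidth.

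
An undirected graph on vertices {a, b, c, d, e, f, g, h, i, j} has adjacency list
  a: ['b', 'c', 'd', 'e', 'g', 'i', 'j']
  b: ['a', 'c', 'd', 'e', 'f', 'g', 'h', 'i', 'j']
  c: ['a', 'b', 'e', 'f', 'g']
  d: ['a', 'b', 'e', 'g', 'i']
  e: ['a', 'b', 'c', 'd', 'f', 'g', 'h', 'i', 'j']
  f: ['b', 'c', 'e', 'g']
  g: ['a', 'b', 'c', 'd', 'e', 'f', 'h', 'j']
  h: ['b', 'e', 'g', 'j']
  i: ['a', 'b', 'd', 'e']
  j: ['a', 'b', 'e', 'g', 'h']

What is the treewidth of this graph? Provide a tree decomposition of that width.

Every bag has size at most 5, so the width is 5 − 1 = 4 and tw(G) ≤ 4. On the other hand G contains the 5-clique {a, b, d, e, g}. A clique must lie in a single bag of any decomposition, so no decomposition can have width below 4. Hence tw(G) = 4 exactly.

Treewidth 4.
One such decomposition:
Bags: B1 = {b, e, g, h, j}  B2 = {a, b, e, g, j}  B3 = {a, b, d, e, g}  B4 = {a, b, d, e, i}  B5 = {a, b, c, e, g}  B6 = {b, c, e, f, g}
Tree: B1–B2, B2–B3, B3–B4, B2–B5, B5–B6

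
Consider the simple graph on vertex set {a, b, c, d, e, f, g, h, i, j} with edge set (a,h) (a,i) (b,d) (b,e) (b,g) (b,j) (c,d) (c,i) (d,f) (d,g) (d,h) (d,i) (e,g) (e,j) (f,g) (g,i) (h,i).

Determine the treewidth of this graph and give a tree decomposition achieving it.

Treewidth 2.
Bags: B1 = {b, d, g}  B2 = {d, g, i}  B3 = {b, e, g}  B4 = {d, h, i}  B5 = {d, f, g}  B6 = {b, e, j}  B7 = {a, h, i}  B8 = {c, d, i}
Tree: B1–B2, B1–B3, B2–B4, B1–B5, B3–B6, B4–B7, B4–B8

Every bag has size at most 3, so the width is 3 − 1 = 2 and tw(G) ≤ 2. Conversely, {d, f, g} is a clique of size 3, and the vertices of any clique must share a bag in every tree decomposition; so some bag has ≥ 3 vertices and tw(G) ≥ 2. Hence tw(G) = 2 exactly.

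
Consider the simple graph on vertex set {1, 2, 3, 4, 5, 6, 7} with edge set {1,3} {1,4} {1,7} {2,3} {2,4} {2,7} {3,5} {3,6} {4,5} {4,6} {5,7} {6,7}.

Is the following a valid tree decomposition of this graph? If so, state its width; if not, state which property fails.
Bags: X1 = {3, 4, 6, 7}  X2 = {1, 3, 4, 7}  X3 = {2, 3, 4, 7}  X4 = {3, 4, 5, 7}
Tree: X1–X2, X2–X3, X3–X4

Yes; width 3.

Every vertex of G appears in some bag (union = {1, 2, 3, 4, 5, 6, 7}); every edge is covered by a bag; and for each vertex v the set of bags containing v is connected in the bag tree. The decomposition is therefore valid. The largest bag has 4 vertices, so the width is 3.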